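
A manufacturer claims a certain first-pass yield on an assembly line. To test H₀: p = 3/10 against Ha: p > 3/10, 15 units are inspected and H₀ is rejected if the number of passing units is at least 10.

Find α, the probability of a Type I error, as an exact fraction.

Under H₀, K ~ Binomial(15, 3/10), and α = P(K ≥ 10).
Summing C(15,j)(3/10)^j(7/10)^{15−j} for j = 10,…,15 gives 913130252109/250000000000000.

913130252109/250000000000000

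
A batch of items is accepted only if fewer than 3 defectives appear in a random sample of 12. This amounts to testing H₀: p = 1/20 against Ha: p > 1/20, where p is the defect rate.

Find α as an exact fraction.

16030320228069/819200000000000

The significance level is the probability, assuming p = 1/20, of seeing 3 or more defectives in 12 draws.
α = 1 − P(S ≤ 2) = 1 − 803169679771931/819200000000000 = 16030320228069/819200000000000.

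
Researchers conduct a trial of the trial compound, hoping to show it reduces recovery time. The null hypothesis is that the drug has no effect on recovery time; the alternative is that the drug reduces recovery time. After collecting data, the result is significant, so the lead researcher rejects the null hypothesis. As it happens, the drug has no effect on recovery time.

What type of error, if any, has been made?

Type I error

H₀ was rejected, but H₀ is actually true.
Rejecting a true null hypothesis is a Type I error (false positive).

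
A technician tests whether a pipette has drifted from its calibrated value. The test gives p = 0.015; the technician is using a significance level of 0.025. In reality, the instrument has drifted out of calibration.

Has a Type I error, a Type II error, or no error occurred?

Neither — the decision is correct.

The conventional null hypothesis is that the instrument is correctly calibrated.
Since p = 0.015 < α = 0.025, H₀ is rejected.
H₀ is false (actually the instrument has drifted out of calibration).
The decision matches the true state — no error.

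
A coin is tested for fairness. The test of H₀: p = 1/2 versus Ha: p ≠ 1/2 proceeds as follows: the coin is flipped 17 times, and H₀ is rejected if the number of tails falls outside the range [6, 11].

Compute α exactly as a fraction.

4701/32768

The significance level is the null-hypothesis probability of the rejection region {≤5} ∪ {≥12}.
Each tail has probability (1 + 17 + 136 + 680 + 2380 + 6188)/131072; doubling gives α = 18804/131072 = 4701/32768.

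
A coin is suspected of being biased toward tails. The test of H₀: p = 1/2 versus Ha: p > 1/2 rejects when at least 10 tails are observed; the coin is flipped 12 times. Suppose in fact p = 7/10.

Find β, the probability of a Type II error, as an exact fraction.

β = P(fail to reject H₀ | Ha true) = P(K ≤ 9 | p = 7/10), K ~ Binomial(12, 7/10).
Equivalently, β = 1 − P(K ≥ 10) = 149436930429/200000000000.

149436930429/200000000000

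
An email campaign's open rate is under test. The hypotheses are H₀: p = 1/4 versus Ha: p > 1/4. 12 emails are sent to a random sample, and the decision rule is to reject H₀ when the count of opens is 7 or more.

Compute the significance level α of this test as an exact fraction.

119561/8388608

The Type I error probability is α = P(X ≥ 7) computed under H₀, where X ~ Binomial(12, 1/4).
Adding the binomial terms for j = 7 through 12 with p = 1/4 yields 119561/8388608.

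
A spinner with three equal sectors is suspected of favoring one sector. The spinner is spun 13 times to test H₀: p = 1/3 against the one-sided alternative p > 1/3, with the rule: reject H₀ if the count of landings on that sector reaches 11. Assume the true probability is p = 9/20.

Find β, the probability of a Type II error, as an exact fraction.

40790448134932573/40960000000000000

β = P(fail to reject H₀ | Ha true) = P(K ≤ 10 | p = 9/20), K ~ Binomial(13, 9/20).
Summing C(13,j)·(9/20)^j·(11/20)^{13-j} for j = 0..10 gives 40790448134932573/40960000000000000.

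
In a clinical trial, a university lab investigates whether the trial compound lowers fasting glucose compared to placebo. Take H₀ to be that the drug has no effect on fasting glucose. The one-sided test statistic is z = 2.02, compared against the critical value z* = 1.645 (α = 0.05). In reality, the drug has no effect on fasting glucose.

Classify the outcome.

Since z = 2.02 > z* = 1.645, H₀ is rejected.
H₀ is true (actually the drug has no effect on fasting glucose).
Rejecting a true H₀ is a Type I error.

Type I error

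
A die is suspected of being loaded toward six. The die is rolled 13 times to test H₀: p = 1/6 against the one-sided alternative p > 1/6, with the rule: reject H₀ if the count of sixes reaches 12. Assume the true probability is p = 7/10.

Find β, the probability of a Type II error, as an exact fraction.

4681650394377/5000000000000

Under the alternative p = 7/10, K ~ Binomial(13, 7/10); β is the probability the test does not reject, P(K < 12).
Summing C(13,j)·(7/10)^j·(3/10)^{13-j} for j = 0..11 gives 4681650394377/5000000000000.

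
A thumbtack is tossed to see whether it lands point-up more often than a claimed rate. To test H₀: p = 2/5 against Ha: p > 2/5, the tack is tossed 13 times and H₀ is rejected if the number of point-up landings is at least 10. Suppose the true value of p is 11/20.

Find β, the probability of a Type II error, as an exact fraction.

Under the alternative p = 11/20, S ~ Binomial(13, 11/20); β is the probability the test does not reject, P(S < 10).
Summing C(13,j)·(11/20)^j·(9/20)^{13-j} for j = 0..9 gives 1857697115702463/2048000000000000.

1857697115702463/2048000000000000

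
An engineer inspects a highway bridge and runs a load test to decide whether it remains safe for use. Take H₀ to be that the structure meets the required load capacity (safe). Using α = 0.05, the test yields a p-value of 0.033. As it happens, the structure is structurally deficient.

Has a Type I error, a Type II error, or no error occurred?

Since p = 0.033 < α = 0.05, H₀ is rejected.
H₀ is false (actually the structure is structurally deficient).
The decision matches the true state — no error.

Neither — the decision is correct.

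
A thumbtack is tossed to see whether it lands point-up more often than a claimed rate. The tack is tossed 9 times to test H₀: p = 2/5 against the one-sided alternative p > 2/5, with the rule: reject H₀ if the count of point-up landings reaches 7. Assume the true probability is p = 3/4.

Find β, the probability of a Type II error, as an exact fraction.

13085/32768

A Type II error is failing to reject when Ha holds: with p = 3/4, β = P(Y ≤ 6).
Summing C(9,j)·(3/4)^j·(1/4)^{9-j} for j = 0..6 gives 13085/32768.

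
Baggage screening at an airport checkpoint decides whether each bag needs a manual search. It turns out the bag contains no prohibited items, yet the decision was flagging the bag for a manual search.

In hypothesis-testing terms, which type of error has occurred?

The null hypothesis here is that the bag contains no prohibited items.
'Flagging the bag for a manual search' corresponds to rejecting H₀.
H₀ was rejected but H₀ is true — a Type I error (false positive).

Type I error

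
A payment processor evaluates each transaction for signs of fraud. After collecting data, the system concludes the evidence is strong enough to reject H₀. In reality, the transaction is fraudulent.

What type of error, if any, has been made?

Neither — the decision is correct.

The conventional null hypothesis here is that the transaction is legitimate.
The test rejected a false H₀ — the decision matches the true state.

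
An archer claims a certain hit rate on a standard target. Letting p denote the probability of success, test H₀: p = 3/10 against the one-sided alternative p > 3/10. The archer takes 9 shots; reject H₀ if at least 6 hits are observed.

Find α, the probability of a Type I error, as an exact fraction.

12647421/500000000

The Type I error probability is α = P(K ≥ 6) computed under H₀, where K ~ Binomial(9, 3/10).
Adding the binomial terms for j = 6 through 9 with p = 3/10 yields 12647421/500000000.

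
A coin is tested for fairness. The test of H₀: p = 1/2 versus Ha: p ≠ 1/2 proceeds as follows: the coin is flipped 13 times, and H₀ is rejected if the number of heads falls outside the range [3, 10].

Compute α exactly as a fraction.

Under H₀, X ~ Binomial(13, 1/2); α is the probability of landing in either tail, P(X ≤ 2) + P(X ≥ 11).
The two tails are symmetric, so α = 2·(1 + 13 + 78)/2^13 = 184/8192 = 23/1024.

23/1024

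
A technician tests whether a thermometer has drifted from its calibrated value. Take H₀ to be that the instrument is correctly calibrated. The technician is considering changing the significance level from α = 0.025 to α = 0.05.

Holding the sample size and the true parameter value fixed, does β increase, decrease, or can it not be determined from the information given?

A larger α widens the rejection region, so when the alternative is true more outcomes lead to rejection — failing to reject becomes less likely.

It decreases.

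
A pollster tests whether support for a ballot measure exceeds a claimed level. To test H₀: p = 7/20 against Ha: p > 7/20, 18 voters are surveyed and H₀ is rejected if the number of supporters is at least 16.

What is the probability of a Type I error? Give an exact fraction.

114420979951136243/32768000000000000000000

The Type I error probability is α = P(K ≥ 16) computed under H₀, where K ~ Binomial(18, 7/20).
P(K ≥ 16) = Σ_{j=16}^{18} C(18,j)·(7/20)^j·(13/20)^{18-j} = 114420979951136243/32768000000000000000000.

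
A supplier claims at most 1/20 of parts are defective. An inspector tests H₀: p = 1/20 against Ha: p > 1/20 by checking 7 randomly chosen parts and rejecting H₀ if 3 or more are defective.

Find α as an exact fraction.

The significance level is the probability, assuming p = 1/20, of seeing 3 or more defectives in 7 draws.
Computing the lower-tail complement: 1 − 255038197/256000000 = 961803/256000000.

961803/256000000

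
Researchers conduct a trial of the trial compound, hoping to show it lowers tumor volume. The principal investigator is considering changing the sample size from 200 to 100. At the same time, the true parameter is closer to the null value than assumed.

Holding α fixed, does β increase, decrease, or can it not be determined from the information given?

It increases.

With less data the test statistic is noisier; under Ha, more outcomes land inside the acceptance region. When the true parameter is near the null value, the test has a harder time distinguishing Ha from H₀. Both changes push β in the same direction.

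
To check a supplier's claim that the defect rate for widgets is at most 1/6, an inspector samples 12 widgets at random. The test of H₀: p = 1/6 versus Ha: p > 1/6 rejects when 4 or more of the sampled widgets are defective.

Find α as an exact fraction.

The significance level is the probability, assuming p = 1/6, of seeing 4 or more defectives in 12 draws.
Via the complement, α = 1 − Σ_{j=0}^{3} C(12,j)(1/6)^j(5/6)^{12-j} = 90828487/725594112.

90828487/725594112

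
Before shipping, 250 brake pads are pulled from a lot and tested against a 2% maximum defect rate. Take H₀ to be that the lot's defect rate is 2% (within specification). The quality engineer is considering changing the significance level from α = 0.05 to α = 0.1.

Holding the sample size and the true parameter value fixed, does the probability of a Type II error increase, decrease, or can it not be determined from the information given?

A larger α widens the rejection region, so when the alternative is true more outcomes lead to rejection — failing to reject becomes less likely.

It decreases.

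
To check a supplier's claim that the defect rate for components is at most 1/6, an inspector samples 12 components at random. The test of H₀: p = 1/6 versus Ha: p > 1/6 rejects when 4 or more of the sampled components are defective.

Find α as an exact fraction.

The significance level is the probability, assuming p = 1/6, of seeing 4 or more defectives in 12 draws.
Computing the lower-tail complement: 1 − 634765625/725594112 = 90828487/725594112.

90828487/725594112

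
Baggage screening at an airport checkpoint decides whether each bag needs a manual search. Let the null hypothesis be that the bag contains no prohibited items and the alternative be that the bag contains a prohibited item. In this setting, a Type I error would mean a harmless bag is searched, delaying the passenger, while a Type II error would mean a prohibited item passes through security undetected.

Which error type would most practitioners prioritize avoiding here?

The Type II consequence (a prohibited item passes through security undetected) is more severe than the Type I consequence (a harmless bag is searched, delaying the passenger).

Type II error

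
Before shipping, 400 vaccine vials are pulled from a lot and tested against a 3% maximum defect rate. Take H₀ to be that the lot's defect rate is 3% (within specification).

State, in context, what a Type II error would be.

A Type II error would mean concluding that the lot's defect rate is 3% (within specification) (or at least failing to establish that the lot's defect rate exceeds 3%) when in fact the lot's defect rate exceeds 3%.

A Type II error is failing to reject H₀ when H₀ is false.
Here that means accepting the lot and shipping it when actually the lot's defect rate exceeds 3%.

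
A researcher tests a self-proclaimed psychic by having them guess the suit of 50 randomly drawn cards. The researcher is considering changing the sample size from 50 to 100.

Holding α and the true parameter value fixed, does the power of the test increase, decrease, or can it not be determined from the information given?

A larger sample reduces the standard error, pulling the sampling distribution under Ha further from the non-rejection region.
Since power = 1 − β and β decreases, power increases.

It increases.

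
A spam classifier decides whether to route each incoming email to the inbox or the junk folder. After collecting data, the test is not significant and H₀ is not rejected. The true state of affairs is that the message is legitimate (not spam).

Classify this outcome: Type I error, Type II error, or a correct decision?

Neither — the decision is correct.

The conventional null hypothesis here is that the message is legitimate (not spam).
The test retained a true H₀ — the decision matches the true state.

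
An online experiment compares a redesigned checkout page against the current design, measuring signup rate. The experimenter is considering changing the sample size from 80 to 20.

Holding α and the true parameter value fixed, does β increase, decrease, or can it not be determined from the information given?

Reducing n widens both sampling distributions, so the test has less ability to distinguish Ha from H₀.

It increases.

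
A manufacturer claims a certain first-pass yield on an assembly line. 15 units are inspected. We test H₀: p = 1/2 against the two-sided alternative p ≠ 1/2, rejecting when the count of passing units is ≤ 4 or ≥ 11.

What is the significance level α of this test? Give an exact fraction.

1941/16384

α = P(Y ≤ 4 or Y ≥ 11 | p = 1/2), Y ~ Binomial(15, 1/2).
Each tail has probability (1 + 15 + 105 + 455 + 1365)/32768; doubling gives α = 3882/32768 = 1941/16384.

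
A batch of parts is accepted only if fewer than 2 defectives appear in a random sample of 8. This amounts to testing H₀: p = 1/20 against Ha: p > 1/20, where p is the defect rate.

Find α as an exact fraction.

The significance level is the probability, assuming p = 1/20, of seeing 2 or more defectives in 8 draws.
α = 1 − P(K ≤ 1) = 1 − 24134536953/25600000000 = 1465463047/25600000000.

1465463047/25600000000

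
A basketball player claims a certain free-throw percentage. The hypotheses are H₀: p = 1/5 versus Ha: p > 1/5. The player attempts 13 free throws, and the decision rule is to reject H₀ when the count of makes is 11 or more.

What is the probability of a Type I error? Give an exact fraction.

1301/1220703125

α = P(reject H₀ | H₀ true) = P(X ≥ 11 | p = 1/5), with X ~ Binomial(13, 1/5).
Adding the binomial terms for j = 11 through 13 with p = 1/5 yields 1301/1220703125.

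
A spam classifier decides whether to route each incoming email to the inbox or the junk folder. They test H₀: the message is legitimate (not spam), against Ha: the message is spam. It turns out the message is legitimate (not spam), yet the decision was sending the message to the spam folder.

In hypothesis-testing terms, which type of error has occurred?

'Sending the message to the spam folder' corresponds to rejecting H₀.
H₀ was rejected but H₀ is true — a Type I error (false positive).

Type I error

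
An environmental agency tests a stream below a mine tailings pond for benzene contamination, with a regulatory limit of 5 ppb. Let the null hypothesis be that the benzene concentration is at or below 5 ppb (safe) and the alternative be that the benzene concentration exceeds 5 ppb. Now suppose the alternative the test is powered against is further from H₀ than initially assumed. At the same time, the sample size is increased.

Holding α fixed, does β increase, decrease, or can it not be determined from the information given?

A larger true effect moves the Ha sampling distribution further from the H₀ critical value, making rejection more likely when Ha is true. A larger sample reduces the standard error, pulling the sampling distribution under Ha further from the non-rejection region. Both changes push β in the same direction.

It decreases.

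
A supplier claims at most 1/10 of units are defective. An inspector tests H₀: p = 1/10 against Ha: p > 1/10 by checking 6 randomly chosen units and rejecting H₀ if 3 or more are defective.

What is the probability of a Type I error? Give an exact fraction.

317/20000

The significance level is the probability, assuming p = 1/10, of seeing 3 or more defectives in 6 draws.
Computing the lower-tail complement: 1 − 19683/20000 = 317/20000.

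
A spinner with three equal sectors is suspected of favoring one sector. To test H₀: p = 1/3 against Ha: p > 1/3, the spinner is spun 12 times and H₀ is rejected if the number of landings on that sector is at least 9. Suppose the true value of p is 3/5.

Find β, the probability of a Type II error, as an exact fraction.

A Type II error is failing to reject when Ha holds: with p = 3/5, β = P(S ≤ 8).
Summing C(12,j)·(3/5)^j·(2/5)^{12-j} for j = 0..8 gives 37825328/48828125.

37825328/48828125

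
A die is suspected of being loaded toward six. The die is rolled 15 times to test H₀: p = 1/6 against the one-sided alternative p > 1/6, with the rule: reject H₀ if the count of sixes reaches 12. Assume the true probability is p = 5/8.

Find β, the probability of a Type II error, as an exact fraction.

7681591069083/8796093022208

A Type II error is failing to reject when Ha holds: with p = 5/8, β = P(K ≤ 11).
Adding the binomial probabilities P(K=0)+…+P(K=11) at p = 5/8 gives 7681591069083/8796093022208.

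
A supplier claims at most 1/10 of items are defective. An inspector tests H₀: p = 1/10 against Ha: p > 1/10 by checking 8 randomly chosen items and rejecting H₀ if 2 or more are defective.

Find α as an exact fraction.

18689527/100000000

Under H₀, Y ~ Binomial(8, 1/10); the Type I error rate is P(Y ≥ 2).
Via the complement, α = 1 − Σ_{j=0}^{1} C(8,j)(1/10)^j(9/10)^{8-j} = 18689527/100000000.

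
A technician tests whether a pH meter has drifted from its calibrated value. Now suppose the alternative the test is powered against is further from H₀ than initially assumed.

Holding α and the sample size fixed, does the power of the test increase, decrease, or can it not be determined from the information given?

It increases.

A larger true effect moves the Ha sampling distribution further from the H₀ critical value, making rejection more likely when Ha is true.
Since power = 1 − β and β decreases, power increases.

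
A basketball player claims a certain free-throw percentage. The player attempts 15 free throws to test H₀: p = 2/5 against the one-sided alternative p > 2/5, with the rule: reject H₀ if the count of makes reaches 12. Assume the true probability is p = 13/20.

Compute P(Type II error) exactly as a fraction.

6777270377107586237/8192000000000000000

A Type II error is failing to reject when Ha holds: with p = 13/20, β = P(S ≤ 11).
Equivalently, β = 1 − P(S ≥ 12) = 6777270377107586237/8192000000000000000.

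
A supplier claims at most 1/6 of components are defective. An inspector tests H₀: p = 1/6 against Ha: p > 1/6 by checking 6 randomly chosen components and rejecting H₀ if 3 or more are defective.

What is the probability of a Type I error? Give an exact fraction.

1453/23328

α = P(reject H₀ | H₀ true) = P(S ≥ 3 | p = 1/6), S ~ Binomial(6, 1/6).
Via the complement, α = 1 − Σ_{j=0}^{2} C(6,j)(1/6)^j(5/6)^{6-j} = 1453/23328.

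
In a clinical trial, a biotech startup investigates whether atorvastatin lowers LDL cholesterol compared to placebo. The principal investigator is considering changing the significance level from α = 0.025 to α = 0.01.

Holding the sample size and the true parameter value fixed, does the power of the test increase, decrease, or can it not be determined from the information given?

Lowering α raises the bar for rejection; under Ha, the test now fails to reject on outcomes it previously would have rejected.
Since power = 1 − β and β increases, power decreases.

It decreases.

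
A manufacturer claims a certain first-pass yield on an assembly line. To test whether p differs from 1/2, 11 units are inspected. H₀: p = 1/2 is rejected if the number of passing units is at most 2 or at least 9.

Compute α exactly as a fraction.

Under H₀, X ~ Binomial(11, 1/2); α is the probability of landing in either tail, P(X ≤ 2) + P(X ≥ 9).
Each tail has probability (1 + 11 + 55)/2048; doubling gives α = 134/2048 = 67/1024.

67/1024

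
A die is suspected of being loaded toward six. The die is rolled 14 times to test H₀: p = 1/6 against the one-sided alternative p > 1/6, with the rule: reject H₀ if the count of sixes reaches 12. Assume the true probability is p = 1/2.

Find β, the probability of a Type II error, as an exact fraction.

A Type II error is failing to reject when Ha holds: with p = 1/2, β = P(X ≤ 11).
Adding the binomial probabilities P(X=0)+…+P(X=11) at p = 1/2 gives 8139/8192.

8139/8192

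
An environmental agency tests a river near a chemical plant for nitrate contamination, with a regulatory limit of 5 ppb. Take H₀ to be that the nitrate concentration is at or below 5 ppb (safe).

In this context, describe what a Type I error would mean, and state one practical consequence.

A Type I error is rejecting H₀ when H₀ is true.
Here that means declaring the site contaminated and ordering remediation when actually the nitrate concentration is at or below 5 ppb (safe).

A Type I error would mean concluding that the nitrate concentration exceeds 5 ppb when in fact the nitrate concentration is at or below 5 ppb (safe). Consequence: a clean site is subjected to costly and unnecessary remediation.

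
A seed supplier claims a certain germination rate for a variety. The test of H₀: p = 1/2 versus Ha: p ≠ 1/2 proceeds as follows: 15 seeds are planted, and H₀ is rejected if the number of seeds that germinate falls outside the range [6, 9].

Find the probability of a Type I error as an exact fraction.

309/1024

The significance level is the null-hypothesis probability of the rejection region {≤5} ∪ {≥10}.
By symmetry, α = 2·P(K ≤ 5) = 2·(1 + 15 + 105 + 455 + 1365 + 3003)/32768 = 9888/32768 = 309/1024.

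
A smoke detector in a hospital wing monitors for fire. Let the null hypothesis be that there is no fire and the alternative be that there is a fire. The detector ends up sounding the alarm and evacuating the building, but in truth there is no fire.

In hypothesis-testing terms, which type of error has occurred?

Type I error

'Sounding the alarm and evacuating the building' corresponds to rejecting H₀.
H₀ was rejected but H₀ is true — a Type I error (false positive).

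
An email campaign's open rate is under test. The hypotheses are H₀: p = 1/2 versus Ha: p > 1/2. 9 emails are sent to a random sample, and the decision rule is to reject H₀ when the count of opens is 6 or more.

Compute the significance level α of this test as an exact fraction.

65/256

α = P(reject H₀ | H₀ true) = P(Y ≥ 6 | p = 1/2), with Y ~ Binomial(9, 1/2).
Summing the upper tail: (84 + 36 + 9 + 1) / 2^9 = 130/512 = 65/256.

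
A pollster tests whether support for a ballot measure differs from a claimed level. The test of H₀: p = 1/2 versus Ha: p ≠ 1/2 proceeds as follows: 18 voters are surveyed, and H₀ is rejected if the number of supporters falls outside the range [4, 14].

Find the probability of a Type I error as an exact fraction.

247/32768

The significance level is the null-hypothesis probability of the rejection region {≤3} ∪ {≥15}.
The two tails are symmetric, so α = 2·(1 + 18 + 153 + 816)/2^18 = 1976/262144 = 247/32768.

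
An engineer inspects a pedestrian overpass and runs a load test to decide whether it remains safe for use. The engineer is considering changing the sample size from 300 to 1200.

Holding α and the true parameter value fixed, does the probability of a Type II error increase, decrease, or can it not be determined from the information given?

It decreases.

A larger sample reduces the standard error, pulling the sampling distribution under Ha further from the non-rejection region.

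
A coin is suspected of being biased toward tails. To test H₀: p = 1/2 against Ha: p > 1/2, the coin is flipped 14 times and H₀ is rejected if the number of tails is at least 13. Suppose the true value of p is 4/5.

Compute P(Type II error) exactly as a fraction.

4895556073/6103515625

β = P(fail to reject H₀ | Ha true) = P(X ≤ 12 | p = 4/5), X ~ Binomial(14, 4/5).
Summing C(14,j)·(4/5)^j·(1/5)^{14-j} for j = 0..12 gives 4895556073/6103515625.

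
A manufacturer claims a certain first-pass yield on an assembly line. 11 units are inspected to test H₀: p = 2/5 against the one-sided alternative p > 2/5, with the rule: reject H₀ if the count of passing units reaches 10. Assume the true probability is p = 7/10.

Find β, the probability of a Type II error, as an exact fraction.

A Type II error is failing to reject when Ha holds: with p = 7/10, β = P(K ≤ 9).
Equivalently, β = 1 − P(K ≥ 10) = 2217524751/2500000000.

2217524751/2500000000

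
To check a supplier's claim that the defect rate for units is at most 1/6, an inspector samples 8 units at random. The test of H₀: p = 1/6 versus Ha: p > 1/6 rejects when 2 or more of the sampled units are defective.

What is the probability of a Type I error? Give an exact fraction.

663991/1679616

The significance level is the probability, assuming p = 1/6, of seeing 2 or more defectives in 8 draws.
Computing the lower-tail complement: 1 − 1015625/1679616 = 663991/1679616.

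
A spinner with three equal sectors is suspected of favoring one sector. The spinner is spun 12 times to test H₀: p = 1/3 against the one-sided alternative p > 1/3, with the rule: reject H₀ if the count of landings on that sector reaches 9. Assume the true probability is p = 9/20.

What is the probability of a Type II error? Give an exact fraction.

790057068555953/819200000000000

Under the alternative p = 9/20, K ~ Binomial(12, 9/20); β is the probability the test does not reject, P(K < 9).
Adding the binomial probabilities P(K=0)+…+P(K=8) at p = 9/20 gives 790057068555953/819200000000000.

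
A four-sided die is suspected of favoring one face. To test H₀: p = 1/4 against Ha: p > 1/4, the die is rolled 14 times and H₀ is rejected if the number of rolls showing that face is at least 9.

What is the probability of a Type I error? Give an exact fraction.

The Type I error probability is α = P(S ≥ 9) computed under H₀, where S ~ Binomial(14, 1/4).
Adding the binomial terms for j = 9 through 14 with p = 1/4 yields 578257/268435456.

578257/268435456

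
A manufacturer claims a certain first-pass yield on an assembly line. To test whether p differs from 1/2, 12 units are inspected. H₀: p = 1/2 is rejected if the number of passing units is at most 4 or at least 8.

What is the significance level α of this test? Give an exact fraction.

397/1024

α = P(Y ≤ 4 or Y ≥ 8 | p = 1/2), Y ~ Binomial(12, 1/2).
By symmetry, α = 2·P(Y ≤ 4) = 2·(1 + 12 + 66 + 220 + 495)/4096 = 1588/4096 = 397/1024.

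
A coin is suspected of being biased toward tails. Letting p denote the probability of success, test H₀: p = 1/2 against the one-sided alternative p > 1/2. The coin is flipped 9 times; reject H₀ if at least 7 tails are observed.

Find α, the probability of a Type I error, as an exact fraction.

23/256

The Type I error probability is α = P(S ≥ 7) computed under H₀, where S ~ Binomial(9, 1/2).
That's C(9,7) + C(9,8) + C(9,9) over 2^9, i.e. (36 + 9 + 1)/512 = 46/512 = 23/256.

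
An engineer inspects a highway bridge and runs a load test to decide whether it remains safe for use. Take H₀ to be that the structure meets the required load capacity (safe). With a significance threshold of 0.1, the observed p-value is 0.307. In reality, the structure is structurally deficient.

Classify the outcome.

Since p = 0.307 ≥ α = 0.1, H₀ is not rejected.
H₀ is false (actually the structure is structurally deficient).
Failing to reject a false H₀ is a Type II error.

Type II error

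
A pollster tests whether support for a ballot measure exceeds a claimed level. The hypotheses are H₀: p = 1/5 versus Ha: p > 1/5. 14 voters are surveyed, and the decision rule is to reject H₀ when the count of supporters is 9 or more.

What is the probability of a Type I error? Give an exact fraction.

2331113/6103515625

α = P(reject H₀ | H₀ true) = P(Y ≥ 9 | p = 1/5), with Y ~ Binomial(14, 1/5).
P(Y ≥ 9) = Σ_{j=9}^{14} C(14,j)·(1/5)^j·(4/5)^{14-j} = 2331113/6103515625.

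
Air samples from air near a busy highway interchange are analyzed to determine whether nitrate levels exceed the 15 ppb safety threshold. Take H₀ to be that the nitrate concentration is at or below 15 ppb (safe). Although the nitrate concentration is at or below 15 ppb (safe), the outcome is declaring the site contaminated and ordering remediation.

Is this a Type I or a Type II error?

Type I error

'Declaring the site contaminated and ordering remediation' corresponds to rejecting H₀.
H₀ was rejected but H₀ is true — a Type I error (false positive).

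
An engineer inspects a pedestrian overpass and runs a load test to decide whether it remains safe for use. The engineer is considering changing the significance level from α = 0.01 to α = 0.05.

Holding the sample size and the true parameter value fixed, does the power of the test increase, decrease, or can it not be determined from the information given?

A larger α widens the rejection region, so when the alternative is true more outcomes lead to rejection — failing to reject becomes less likely.
Since power = 1 − β and β decreases, power increases.

It increases.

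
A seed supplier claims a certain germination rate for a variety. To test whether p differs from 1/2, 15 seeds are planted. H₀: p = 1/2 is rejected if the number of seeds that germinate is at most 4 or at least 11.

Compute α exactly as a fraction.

α = P(X ≤ 4 or X ≥ 11 | p = 1/2), X ~ Binomial(15, 1/2).
Each tail has probability (1 + 15 + 105 + 455 + 1365)/32768; doubling gives α = 3882/32768 = 1941/16384.

1941/16384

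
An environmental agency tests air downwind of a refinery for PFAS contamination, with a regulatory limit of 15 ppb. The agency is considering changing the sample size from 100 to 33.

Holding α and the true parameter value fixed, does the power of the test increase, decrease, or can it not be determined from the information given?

With less data the test statistic is noisier; under Ha, more outcomes land inside the acceptance region.
Since power = 1 − β and β increases, power decreases.

It decreases.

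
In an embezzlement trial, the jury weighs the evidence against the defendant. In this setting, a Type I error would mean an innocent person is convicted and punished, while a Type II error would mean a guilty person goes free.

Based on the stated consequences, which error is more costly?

The Type I consequence (an innocent person is convicted and punished) is more severe than the Type II consequence (a guilty person goes free).

Type I error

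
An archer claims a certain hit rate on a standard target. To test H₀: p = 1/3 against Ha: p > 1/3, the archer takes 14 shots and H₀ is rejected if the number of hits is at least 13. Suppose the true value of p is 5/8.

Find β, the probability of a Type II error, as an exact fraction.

4340673464229/4398046511104

A Type II error is failing to reject when Ha holds: with p = 5/8, β = P(X ≤ 12).
Equivalently, β = 1 − P(X ≥ 13) = 4340673464229/4398046511104.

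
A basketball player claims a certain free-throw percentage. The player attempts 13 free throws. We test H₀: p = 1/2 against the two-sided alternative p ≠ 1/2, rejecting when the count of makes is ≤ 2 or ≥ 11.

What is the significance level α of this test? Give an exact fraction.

The significance level is the null-hypothesis probability of the rejection region {≤2} ∪ {≥11}.
By symmetry, α = 2·P(Y ≤ 2) = 2·(1 + 13 + 78)/8192 = 184/8192 = 23/1024.

23/1024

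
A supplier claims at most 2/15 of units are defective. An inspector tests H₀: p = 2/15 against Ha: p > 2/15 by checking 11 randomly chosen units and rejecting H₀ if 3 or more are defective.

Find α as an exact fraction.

2209953752/12814453125

Under H₀, S ~ Binomial(11, 2/15); the Type I error rate is P(S ≥ 3).
α = 1 − P(S ≤ 2) = 1 − 10604499373/12814453125 = 2209953752/12814453125.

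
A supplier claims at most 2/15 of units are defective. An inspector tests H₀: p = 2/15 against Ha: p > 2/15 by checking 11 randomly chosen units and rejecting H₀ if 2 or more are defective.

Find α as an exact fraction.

764941728932/1729951171875

α = P(reject H₀ | H₀ true) = P(S ≥ 2 | p = 2/15), S ~ Binomial(11, 2/15).
α = 1 − P(S ≤ 1) = 1 − 965009442943/1729951171875 = 764941728932/1729951171875.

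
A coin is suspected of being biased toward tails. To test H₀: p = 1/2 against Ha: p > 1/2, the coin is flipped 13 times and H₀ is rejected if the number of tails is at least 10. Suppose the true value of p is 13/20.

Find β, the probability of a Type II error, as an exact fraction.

A Type II error is failing to reject when Ha holds: with p = 13/20, β = P(S ≤ 9).
Equivalently, β = 1 − P(S ≥ 10) = 739046497348117/1024000000000000.

739046497348117/1024000000000000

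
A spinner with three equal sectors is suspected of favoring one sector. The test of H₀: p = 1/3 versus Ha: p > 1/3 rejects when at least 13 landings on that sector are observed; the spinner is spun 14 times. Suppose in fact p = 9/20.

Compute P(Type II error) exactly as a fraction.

Under the alternative p = 9/20, Y ~ Binomial(14, 9/20); β is the probability the test does not reject, P(Y < 13).
Summing C(14,j)·(9/20)^j·(11/20)^{14-j} for j = 0..12 gives 1637985675869982373/1638400000000000000.

1637985675869982373/1638400000000000000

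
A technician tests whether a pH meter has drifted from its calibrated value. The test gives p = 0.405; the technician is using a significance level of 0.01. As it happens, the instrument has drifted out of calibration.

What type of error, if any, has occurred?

The conventional null hypothesis is that the instrument is correctly calibrated.
Since p = 0.405 ≥ α = 0.01, H₀ is not rejected.
H₀ is false (actually the instrument has drifted out of calibration).
Failing to reject a false H₀ is a Type II error.

Type II error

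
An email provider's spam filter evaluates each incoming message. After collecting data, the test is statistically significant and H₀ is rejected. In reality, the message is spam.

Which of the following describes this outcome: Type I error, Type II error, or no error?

Neither — the decision is correct.

The conventional null hypothesis here is that the message is legitimate (not spam).
The test rejected a false H₀ — the decision matches the true state.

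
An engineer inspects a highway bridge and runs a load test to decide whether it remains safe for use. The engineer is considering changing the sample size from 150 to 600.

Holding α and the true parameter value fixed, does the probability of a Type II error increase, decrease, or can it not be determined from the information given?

A larger sample reduces the standard error, pulling the sampling distribution under Ha further from the non-rejection region.

It decreases.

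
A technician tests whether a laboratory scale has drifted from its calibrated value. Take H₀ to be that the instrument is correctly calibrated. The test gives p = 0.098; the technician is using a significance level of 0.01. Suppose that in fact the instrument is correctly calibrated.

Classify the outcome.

No error (correct decision).

Since p = 0.098 ≥ α = 0.01, H₀ is not rejected.
H₀ is true (actually the instrument is correctly calibrated).
The decision matches the true state — no error.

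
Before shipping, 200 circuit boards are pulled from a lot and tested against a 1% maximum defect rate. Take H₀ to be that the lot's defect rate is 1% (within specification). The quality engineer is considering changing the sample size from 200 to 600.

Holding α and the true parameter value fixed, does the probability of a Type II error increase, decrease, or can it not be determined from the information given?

It decreases.

Increasing n separates the H₀ and Ha sampling distributions, so under Ha fewer outcomes land in the acceptance region.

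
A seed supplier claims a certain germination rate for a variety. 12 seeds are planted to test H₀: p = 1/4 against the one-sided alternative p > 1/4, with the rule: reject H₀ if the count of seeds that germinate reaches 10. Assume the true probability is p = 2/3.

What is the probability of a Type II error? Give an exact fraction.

β = P(fail to reject H₀ | Ha true) = P(S ≤ 9 | p = 2/3), S ~ Binomial(12, 2/3).
Equivalently, β = 1 − P(S ≥ 10) = 435185/531441.

435185/531441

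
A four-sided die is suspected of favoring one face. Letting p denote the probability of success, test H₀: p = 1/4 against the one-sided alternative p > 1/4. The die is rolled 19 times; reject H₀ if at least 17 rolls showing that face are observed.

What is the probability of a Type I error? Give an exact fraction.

1597/274877906944

α = P(reject H₀ | H₀ true) = P(X ≥ 17 | p = 1/4), with X ~ Binomial(19, 1/4).
Adding the binomial terms for j = 17 through 19 with p = 1/4 yields 1597/274877906944.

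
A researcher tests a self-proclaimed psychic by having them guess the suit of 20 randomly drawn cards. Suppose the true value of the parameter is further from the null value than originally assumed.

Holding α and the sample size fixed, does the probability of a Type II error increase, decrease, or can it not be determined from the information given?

It decreases.

A larger true effect moves the Ha sampling distribution further from the H₀ critical value, making rejection more likely when Ha is true.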